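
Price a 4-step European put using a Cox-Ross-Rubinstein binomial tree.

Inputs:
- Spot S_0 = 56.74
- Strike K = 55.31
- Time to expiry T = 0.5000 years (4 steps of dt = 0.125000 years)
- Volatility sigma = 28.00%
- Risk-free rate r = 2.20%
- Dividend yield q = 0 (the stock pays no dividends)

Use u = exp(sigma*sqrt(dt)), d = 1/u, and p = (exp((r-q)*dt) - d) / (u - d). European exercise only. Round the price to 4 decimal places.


Answer: Price = V(0,0) = 3.4137

Derivation:
dt = T/N = 0.125000
u = exp(sigma*sqrt(dt)) = 1.104061; d = 1/u = 0.905747
p = (exp((r-q)*dt) - d) / (u - d) = 0.489157
Discount per step: exp(-r*dt) = 0.997254
Stock lattice S(k, i) with i counting down-moves:
  k=0: S(0,0) = 56.7400
  k=1: S(1,0) = 62.6444; S(1,1) = 51.3921
  k=2: S(2,0) = 69.1632; S(2,1) = 56.7400; S(2,2) = 46.5483
  k=3: S(3,0) = 76.3604; S(3,1) = 62.6444; S(3,2) = 51.3921; S(3,3) = 42.1610
  k=4: S(4,0) = 84.3065; S(4,1) = 69.1632; S(4,2) = 56.7400; S(4,3) = 46.5483; S(4,4) = 38.1872
Terminal payoffs V(N, i) = max(K - S_T, 0):
  V(4,0) = 0.000000; V(4,1) = 0.000000; V(4,2) = 0.000000; V(4,3) = 8.761744; V(4,4) = 17.122829
Backward induction: V(k, i) = exp(-r*dt) * [p * V(k+1, i) + (1-p) * V(k+1, i+1)].
  V(3,0) = exp(-r*dt) * [p*0.000000 + (1-p)*0.000000] = 0.000000
  V(3,1) = exp(-r*dt) * [p*0.000000 + (1-p)*0.000000] = 0.000000
  V(3,2) = exp(-r*dt) * [p*0.000000 + (1-p)*8.761744] = 4.463580
  V(3,3) = exp(-r*dt) * [p*8.761744 + (1-p)*17.122829] = 12.997150
  V(2,0) = exp(-r*dt) * [p*0.000000 + (1-p)*0.000000] = 0.000000
  V(2,1) = exp(-r*dt) * [p*0.000000 + (1-p)*4.463580] = 2.273925
  V(2,2) = exp(-r*dt) * [p*4.463580 + (1-p)*12.997150] = 8.798661
  V(1,0) = exp(-r*dt) * [p*0.000000 + (1-p)*2.273925] = 1.158427
  V(1,1) = exp(-r*dt) * [p*2.273925 + (1-p)*8.798661] = 5.591639
  V(0,0) = exp(-r*dt) * [p*1.158427 + (1-p)*5.591639] = 3.413700


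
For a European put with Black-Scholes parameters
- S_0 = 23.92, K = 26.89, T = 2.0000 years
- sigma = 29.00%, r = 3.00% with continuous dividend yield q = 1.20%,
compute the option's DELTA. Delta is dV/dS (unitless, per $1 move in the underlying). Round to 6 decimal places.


Answer: Delta = -0.485236

Derivation:
d1 = 0.0074623144; d2 = -0.4026596187
phi(d1) = 0.3989311728; exp(-qT) = 0.9762857098; exp(-rT) = 0.9417645336
N(-d1) = 0.4970229949
Delta = -exp(-qT) * N(-d1) = -0.9762857098 * 0.4970229949 = -0.485236


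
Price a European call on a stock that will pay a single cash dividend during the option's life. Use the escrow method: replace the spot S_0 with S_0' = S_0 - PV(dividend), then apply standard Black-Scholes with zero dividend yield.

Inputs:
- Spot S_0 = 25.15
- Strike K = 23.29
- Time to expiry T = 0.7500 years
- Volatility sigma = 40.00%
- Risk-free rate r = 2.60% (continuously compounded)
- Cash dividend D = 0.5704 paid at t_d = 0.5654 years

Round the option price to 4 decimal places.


Answer: Price = 4.2076

Derivation:
PV(D) = D * exp(-r * t_d) = 0.5704 * 0.98540712 = 0.56207622
S_0' = S_0 - PV(D) = 25.1500 - 0.56207622 = 24.58792378
d1 = (ln(S_0'/K) + (r + sigma^2/2)*T) / (sigma*sqrt(T)) = 0.38604911
d2 = d1 - sigma*sqrt(T) = 0.03963895
exp(-rT) = 0.98068890
N(d1) = 0.65026985; N(d2) = 0.51580951
C = S_0' * N(d1) - K * exp(-rT) * N(d2) = 24.58792378 * 0.65026985 - 23.2900 * 0.98068890 * 0.51580951 = 4.2076


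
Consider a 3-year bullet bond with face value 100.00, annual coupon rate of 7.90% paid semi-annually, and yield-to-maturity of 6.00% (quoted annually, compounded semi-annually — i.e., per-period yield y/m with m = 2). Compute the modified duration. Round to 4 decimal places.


Coupon per period c = face * coupon_rate / m = 3.950000
Periods per year m = 2; per-period yield y/m = 0.030000
Number of cashflows N = 6
Cashflows (t years, CF_t, discount factor 1/(1+y/m)^(m*t), PV):
  t = 0.5000: CF_t = 3.950000, DF = 0.970874, PV = 3.834951
  t = 1.0000: CF_t = 3.950000, DF = 0.942596, PV = 3.723254
  t = 1.5000: CF_t = 3.950000, DF = 0.915142, PV = 3.614810
  t = 2.0000: CF_t = 3.950000, DF = 0.888487, PV = 3.509524
  t = 2.5000: CF_t = 3.950000, DF = 0.862609, PV = 3.407305
  t = 3.0000: CF_t = 103.950000, DF = 0.837484, PV = 87.056488
Price P = sum_t PV_t = 105.146332
First compute Macaulay numerator sum_t t * PV_t:
  t * PV_t at t = 0.5000: 1.917476
  t * PV_t at t = 1.0000: 3.723254
  t * PV_t at t = 1.5000: 5.422214
  t * PV_t at t = 2.0000: 7.019048
  t * PV_t at t = 2.5000: 8.518262
  t * PV_t at t = 3.0000: 261.169465
Macaulay duration D = 287.769719 / 105.146332 = 2.736850
Modified duration = D / (1 + y/m) = 2.736850 / (1 + 0.030000) = 2.657136

Answer: Modified duration = 2.6571


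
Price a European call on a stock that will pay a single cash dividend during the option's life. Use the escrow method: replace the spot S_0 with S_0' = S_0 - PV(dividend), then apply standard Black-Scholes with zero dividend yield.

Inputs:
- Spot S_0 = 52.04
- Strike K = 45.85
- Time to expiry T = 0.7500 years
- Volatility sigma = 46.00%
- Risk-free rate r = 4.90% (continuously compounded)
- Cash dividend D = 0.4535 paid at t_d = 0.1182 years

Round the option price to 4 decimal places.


Answer: Price = 11.8123

Derivation:
PV(D) = D * exp(-r * t_d) = 0.4535 * 0.99422494 = 0.45088101
S_0' = S_0 - PV(D) = 52.0400 - 0.45088101 = 51.58911899
d1 = (ln(S_0'/K) + (r + sigma^2/2)*T) / (sigma*sqrt(T)) = 0.58748046
d2 = d1 - sigma*sqrt(T) = 0.18910877
exp(-rT) = 0.96391708
N(d1) = 0.72155946; N(d2) = 0.57499622
C = S_0' * N(d1) - K * exp(-rT) * N(d2) = 51.58911899 * 0.72155946 - 45.8500 * 0.96391708 * 0.57499622 = 11.8123


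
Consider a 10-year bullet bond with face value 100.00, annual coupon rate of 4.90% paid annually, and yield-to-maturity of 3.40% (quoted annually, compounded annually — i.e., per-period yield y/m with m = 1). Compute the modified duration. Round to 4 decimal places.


Coupon per period c = face * coupon_rate / m = 4.900000
Periods per year m = 1; per-period yield y/m = 0.034000
Number of cashflows N = 10
Cashflows (t years, CF_t, discount factor 1/(1+y/m)^(m*t), PV):
  t = 1.0000: CF_t = 4.900000, DF = 0.967118, PV = 4.738878
  t = 2.0000: CF_t = 4.900000, DF = 0.935317, PV = 4.583054
  t = 3.0000: CF_t = 4.900000, DF = 0.904562, PV = 4.432354
  t = 4.0000: CF_t = 4.900000, DF = 0.874818, PV = 4.286610
  t = 5.0000: CF_t = 4.900000, DF = 0.846052, PV = 4.145657
  t = 6.0000: CF_t = 4.900000, DF = 0.818233, PV = 4.009340
  t = 7.0000: CF_t = 4.900000, DF = 0.791327, PV = 3.877504
  t = 8.0000: CF_t = 4.900000, DF = 0.765307, PV = 3.750004
  t = 9.0000: CF_t = 4.900000, DF = 0.740142, PV = 3.626697
  t = 10.0000: CF_t = 104.900000, DF = 0.715805, PV = 75.087925
Price P = sum_t PV_t = 112.538023
First compute Macaulay numerator sum_t t * PV_t:
  t * PV_t at t = 1.0000: 4.738878
  t * PV_t at t = 2.0000: 9.166109
  t * PV_t at t = 3.0000: 13.297063
  t * PV_t at t = 4.0000: 17.146438
  t * PV_t at t = 5.0000: 20.728286
  t * PV_t at t = 6.0000: 24.056038
  t * PV_t at t = 7.0000: 27.142531
  t * PV_t at t = 8.0000: 30.000035
  t * PV_t at t = 9.0000: 32.640270
  t * PV_t at t = 10.0000: 750.879246
Macaulay duration D = 929.794893 / 112.538023 = 8.262051
Modified duration = D / (1 + y/m) = 8.262051 / (1 + 0.034000) = 7.990378

Answer: Modified duration = 7.9904


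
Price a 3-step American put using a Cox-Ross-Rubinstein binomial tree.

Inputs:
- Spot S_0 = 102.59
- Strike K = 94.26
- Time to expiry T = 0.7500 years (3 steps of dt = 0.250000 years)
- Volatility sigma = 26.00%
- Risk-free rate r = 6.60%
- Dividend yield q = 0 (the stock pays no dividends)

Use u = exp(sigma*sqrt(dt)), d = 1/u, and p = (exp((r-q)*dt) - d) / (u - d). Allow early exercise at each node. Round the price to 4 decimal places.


Answer: Price = V(0,0) = 4.1487

Derivation:
dt = T/N = 0.250000
u = exp(sigma*sqrt(dt)) = 1.138828; d = 1/u = 0.878095
p = (exp((r-q)*dt) - d) / (u - d) = 0.531354
Discount per step: exp(-r*dt) = 0.983635
Stock lattice S(k, i) with i counting down-moves:
  k=0: S(0,0) = 102.5900
  k=1: S(1,0) = 116.8324; S(1,1) = 90.0838
  k=2: S(2,0) = 133.0521; S(2,1) = 102.5900; S(2,2) = 79.1022
  k=3: S(3,0) = 151.5235; S(3,1) = 116.8324; S(3,2) = 90.0838; S(3,3) = 69.4593
Terminal payoffs V(N, i) = max(K - S_T, 0):
  V(3,0) = 0.000000; V(3,1) = 0.000000; V(3,2) = 4.176190; V(3,3) = 24.800735
Backward induction: V(k, i) = exp(-r*dt) * [p * V(k+1, i) + (1-p) * V(k+1, i+1)]; then take max(V_cont, immediate exercise) for American.
  V(2,0) = exp(-r*dt) * [p*0.000000 + (1-p)*0.000000] = 0.000000; exercise = 0.000000; V(2,0) = max -> 0.000000
  V(2,1) = exp(-r*dt) * [p*0.000000 + (1-p)*4.176190] = 1.925127; exercise = 0.000000; V(2,1) = max -> 1.925127
  V(2,2) = exp(-r*dt) * [p*4.176190 + (1-p)*24.800735] = 13.615289; exercise = 15.157818; V(2,2) = max -> 15.157818
  V(1,0) = exp(-r*dt) * [p*0.000000 + (1-p)*1.925127] = 0.887439; exercise = 0.000000; V(1,0) = max -> 0.887439
  V(1,1) = exp(-r*dt) * [p*1.925127 + (1-p)*15.157818] = 7.993589; exercise = 4.176190; V(1,1) = max -> 7.993589
  V(0,0) = exp(-r*dt) * [p*0.887439 + (1-p)*7.993589] = 4.148688; exercise = 0.000000; V(0,0) = max -> 4.148688


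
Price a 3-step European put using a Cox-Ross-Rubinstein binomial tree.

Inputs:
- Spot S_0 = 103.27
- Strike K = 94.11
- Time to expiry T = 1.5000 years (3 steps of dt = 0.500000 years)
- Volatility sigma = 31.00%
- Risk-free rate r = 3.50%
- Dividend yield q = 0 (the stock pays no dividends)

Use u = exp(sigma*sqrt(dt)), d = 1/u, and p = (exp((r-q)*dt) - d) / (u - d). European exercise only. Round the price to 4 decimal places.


Answer: Price = V(0,0) = 9.3382

Derivation:
dt = T/N = 0.500000
u = exp(sigma*sqrt(dt)) = 1.245084; d = 1/u = 0.803159
p = (exp((r-q)*dt) - d) / (u - d) = 0.485366
Discount per step: exp(-r*dt) = 0.982652
Stock lattice S(k, i) with i counting down-moves:
  k=0: S(0,0) = 103.2700
  k=1: S(1,0) = 128.5798; S(1,1) = 82.9422
  k=2: S(2,0) = 160.0927; S(2,1) = 103.2700; S(2,2) = 66.6157
  k=3: S(3,0) = 199.3289; S(3,1) = 128.5798; S(3,2) = 82.9422; S(3,3) = 53.5030
Terminal payoffs V(N, i) = max(K - S_T, 0):
  V(3,0) = 0.000000; V(3,1) = 0.000000; V(3,2) = 11.167814; V(3,3) = 40.607006
Backward induction: V(k, i) = exp(-r*dt) * [p * V(k+1, i) + (1-p) * V(k+1, i+1)].
  V(2,0) = exp(-r*dt) * [p*0.000000 + (1-p)*0.000000] = 0.000000
  V(2,1) = exp(-r*dt) * [p*0.000000 + (1-p)*11.167814] = 5.647638
  V(2,2) = exp(-r*dt) * [p*11.167814 + (1-p)*40.607006] = 25.861673
  V(1,0) = exp(-r*dt) * [p*0.000000 + (1-p)*5.647638] = 2.856048
  V(1,1) = exp(-r*dt) * [p*5.647638 + (1-p)*25.861673] = 15.772037
  V(0,0) = exp(-r*dt) * [p*2.856048 + (1-p)*15.772037] = 9.338204


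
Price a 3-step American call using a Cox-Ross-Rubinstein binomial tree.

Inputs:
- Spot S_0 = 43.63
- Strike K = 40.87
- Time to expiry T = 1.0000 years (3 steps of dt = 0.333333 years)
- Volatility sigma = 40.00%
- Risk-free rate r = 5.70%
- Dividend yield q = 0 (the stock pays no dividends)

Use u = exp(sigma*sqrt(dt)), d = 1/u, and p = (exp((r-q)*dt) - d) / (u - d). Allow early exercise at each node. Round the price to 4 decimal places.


Answer: Price = V(0,0) = 9.7799

Derivation:
dt = T/N = 0.333333
u = exp(sigma*sqrt(dt)) = 1.259784; d = 1/u = 0.793787
p = (exp((r-q)*dt) - d) / (u - d) = 0.483683
Discount per step: exp(-r*dt) = 0.981179
Stock lattice S(k, i) with i counting down-moves:
  k=0: S(0,0) = 43.6300
  k=1: S(1,0) = 54.9644; S(1,1) = 34.6329
  k=2: S(2,0) = 69.2432; S(2,1) = 43.6300; S(2,2) = 27.4912
  k=3: S(3,0) = 87.2315; S(3,1) = 54.9644; S(3,2) = 34.6329; S(3,3) = 21.8221
Terminal payoffs V(N, i) = max(S_T - K, 0):
  V(3,0) = 46.361483; V(3,1) = 14.094367; V(3,2) = 0.000000; V(3,3) = 0.000000
Backward induction: V(k, i) = exp(-r*dt) * [p * V(k+1, i) + (1-p) * V(k+1, i+1)]; then take max(V_cont, immediate exercise) for American.
  V(2,0) = exp(-r*dt) * [p*46.361483 + (1-p)*14.094367] = 29.142417; exercise = 28.373218; V(2,0) = max -> 29.142417
  V(2,1) = exp(-r*dt) * [p*14.094367 + (1-p)*0.000000] = 6.688899; exercise = 2.760000; V(2,1) = max -> 6.688899
  V(2,2) = exp(-r*dt) * [p*0.000000 + (1-p)*0.000000] = 0.000000; exercise = 0.000000; V(2,2) = max -> 0.000000
  V(1,0) = exp(-r*dt) * [p*29.142417 + (1-p)*6.688899] = 17.218992; exercise = 14.094367; V(1,0) = max -> 17.218992
  V(1,1) = exp(-r*dt) * [p*6.688899 + (1-p)*0.000000] = 3.174415; exercise = 0.000000; V(1,1) = max -> 3.174415
  V(0,0) = exp(-r*dt) * [p*17.218992 + (1-p)*3.174415] = 9.779940; exercise = 2.760000; V(0,0) = max -> 9.779940


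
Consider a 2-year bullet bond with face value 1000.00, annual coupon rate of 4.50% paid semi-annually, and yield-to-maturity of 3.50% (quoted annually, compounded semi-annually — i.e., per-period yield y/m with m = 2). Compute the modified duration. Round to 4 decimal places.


Answer: Modified duration = 1.9024

Derivation:
Coupon per period c = face * coupon_rate / m = 22.500000
Periods per year m = 2; per-period yield y/m = 0.017500
Number of cashflows N = 4
Cashflows (t years, CF_t, discount factor 1/(1+y/m)^(m*t), PV):
  t = 0.5000: CF_t = 22.500000, DF = 0.982801, PV = 22.113022
  t = 1.0000: CF_t = 22.500000, DF = 0.965898, PV = 21.732700
  t = 1.5000: CF_t = 22.500000, DF = 0.949285, PV = 21.358919
  t = 2.0000: CF_t = 1022.500000, DF = 0.932959, PV = 953.950072
Price P = sum_t PV_t = 1019.154713
First compute Macaulay numerator sum_t t * PV_t:
  t * PV_t at t = 0.5000: 11.056511
  t * PV_t at t = 1.0000: 21.732700
  t * PV_t at t = 1.5000: 32.038378
  t * PV_t at t = 2.0000: 1907.900144
Macaulay duration D = 1972.727733 / 1019.154713 = 1.935651
Modified duration = D / (1 + y/m) = 1.935651 / (1 + 0.017500) = 1.902360


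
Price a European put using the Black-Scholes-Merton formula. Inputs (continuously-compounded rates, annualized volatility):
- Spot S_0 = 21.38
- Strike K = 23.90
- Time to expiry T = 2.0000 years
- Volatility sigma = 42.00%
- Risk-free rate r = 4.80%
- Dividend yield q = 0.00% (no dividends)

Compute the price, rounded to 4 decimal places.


Answer: Price = 5.1993

Derivation:
d1 = (ln(S/K) + (r - q + 0.5*sigma^2) * T) / (sigma * sqrt(T)) = 0.27101963
d2 = d1 - sigma * sqrt(T) = -0.32295007
exp(-rT) = 0.90846402; exp(-qT) = 1.00000000
P = K * exp(-rT) * N(-d2) - S_0 * exp(-qT) * N(-d1)
N(-d1) = 0.39318797; N(-d2) = 0.62663347
P = 23.9000 * 0.90846402 * 0.62663347 - 21.3800 * 1.00000000 * 0.39318797 = 5.1993


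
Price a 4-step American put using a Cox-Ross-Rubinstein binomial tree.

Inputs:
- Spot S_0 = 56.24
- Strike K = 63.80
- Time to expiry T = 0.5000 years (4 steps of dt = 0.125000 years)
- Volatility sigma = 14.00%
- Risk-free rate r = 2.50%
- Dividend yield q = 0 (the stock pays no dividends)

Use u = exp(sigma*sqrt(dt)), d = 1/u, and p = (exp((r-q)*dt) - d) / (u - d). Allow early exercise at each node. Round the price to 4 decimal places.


Answer: Price = V(0,0) = 7.5600

Derivation:
dt = T/N = 0.125000
u = exp(sigma*sqrt(dt)) = 1.050743; d = 1/u = 0.951708
p = (exp((r-q)*dt) - d) / (u - d) = 0.519232
Discount per step: exp(-r*dt) = 0.996880
Stock lattice S(k, i) with i counting down-moves:
  k=0: S(0,0) = 56.2400
  k=1: S(1,0) = 59.0938; S(1,1) = 53.5240
  k=2: S(2,0) = 62.0924; S(2,1) = 56.2400; S(2,2) = 50.9392
  k=3: S(3,0) = 65.2431; S(3,1) = 59.0938; S(3,2) = 53.5240; S(3,3) = 48.4792
  k=4: S(4,0) = 68.5538; S(4,1) = 62.0924; S(4,2) = 56.2400; S(4,3) = 50.9392; S(4,4) = 46.1381
Terminal payoffs V(N, i) = max(K - S_T, 0):
  V(4,0) = 0.000000; V(4,1) = 1.707625; V(4,2) = 7.560000; V(4,3) = 12.860773; V(4,4) = 17.661933
Backward induction: V(k, i) = exp(-r*dt) * [p * V(k+1, i) + (1-p) * V(k+1, i+1)]; then take max(V_cont, immediate exercise) for American.
  V(3,0) = exp(-r*dt) * [p*0.000000 + (1-p)*1.707625] = 0.818410; exercise = 0.000000; V(3,0) = max -> 0.818410
  V(3,1) = exp(-r*dt) * [p*1.707625 + (1-p)*7.560000] = 4.507153; exercise = 4.706217; V(3,1) = max -> 4.706217
  V(3,2) = exp(-r*dt) * [p*7.560000 + (1-p)*12.860773] = 10.076903; exercise = 10.275967; V(3,2) = max -> 10.275967
  V(3,3) = exp(-r*dt) * [p*12.860773 + (1-p)*17.661933] = 15.121689; exercise = 15.320752; V(3,3) = max -> 15.320752
  V(2,0) = exp(-r*dt) * [p*0.818410 + (1-p)*4.706217] = 2.679158; exercise = 1.707625; V(2,0) = max -> 2.679158
  V(2,1) = exp(-r*dt) * [p*4.706217 + (1-p)*10.275967] = 7.360936; exercise = 7.560000; V(2,1) = max -> 7.560000
  V(2,2) = exp(-r*dt) * [p*10.275967 + (1-p)*15.320752] = 12.661709; exercise = 12.860773; V(2,2) = max -> 12.860773
  V(1,0) = exp(-r*dt) * [p*2.679158 + (1-p)*7.560000] = 5.010030; exercise = 4.706217; V(1,0) = max -> 5.010030
  V(1,1) = exp(-r*dt) * [p*7.560000 + (1-p)*12.860773] = 10.076903; exercise = 10.275967; V(1,1) = max -> 10.275967
  V(0,0) = exp(-r*dt) * [p*5.010030 + (1-p)*10.275967] = 7.518194; exercise = 7.560000; V(0,0) = max -> 7.560000


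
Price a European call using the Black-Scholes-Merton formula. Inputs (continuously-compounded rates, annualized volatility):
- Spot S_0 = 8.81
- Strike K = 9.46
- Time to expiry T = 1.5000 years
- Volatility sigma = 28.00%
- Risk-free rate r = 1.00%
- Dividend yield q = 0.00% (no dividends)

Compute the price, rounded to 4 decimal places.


Answer: Price = 0.9958

Derivation:
d1 = (ln(S/K) + (r - q + 0.5*sigma^2) * T) / (sigma * sqrt(T)) = 0.00762566
d2 = d1 - sigma * sqrt(T) = -0.33530290
exp(-rT) = 0.98511194; exp(-qT) = 1.00000000
C = S_0 * exp(-qT) * N(d1) - K * exp(-rT) * N(d2)
N(d1) = 0.50304217; N(d2) = 0.36869830
C = 8.8100 * 1.00000000 * 0.50304217 - 9.4600 * 0.98511194 * 0.36869830 = 0.9958


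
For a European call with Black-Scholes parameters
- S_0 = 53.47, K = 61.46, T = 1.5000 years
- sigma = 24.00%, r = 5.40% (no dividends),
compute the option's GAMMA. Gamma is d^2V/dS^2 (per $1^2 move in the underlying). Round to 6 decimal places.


Answer: Gamma = 0.025350

Derivation:
d1 = -0.0512549188; d2 = -0.3451936879
phi(d1) = 0.3984186004; exp(-qT) = 1.0000000000; exp(-rT) = 0.9221936914
Gamma = exp(-qT) * phi(d1) / (S * sigma * sqrt(T)) = 1.0000000000 * 0.3984186004 / (53.4700 * 0.2400 * 1.2247448714) = 0.025350


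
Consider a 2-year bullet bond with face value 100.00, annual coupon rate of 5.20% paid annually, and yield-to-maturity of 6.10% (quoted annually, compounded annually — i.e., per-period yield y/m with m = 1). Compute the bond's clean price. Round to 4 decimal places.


Answer: Price = 98.3523

Derivation:
Coupon per period c = face * coupon_rate / m = 5.200000
Periods per year m = 1; per-period yield y/m = 0.061000
Number of cashflows N = 2
Cashflows (t years, CF_t, discount factor 1/(1+y/m)^(m*t), PV):
  t = 1.0000: CF_t = 5.200000, DF = 0.942507, PV = 4.901037
  t = 2.0000: CF_t = 105.200000, DF = 0.888320, PV = 93.451219
Price P = sum_t PV_t = 98.352256


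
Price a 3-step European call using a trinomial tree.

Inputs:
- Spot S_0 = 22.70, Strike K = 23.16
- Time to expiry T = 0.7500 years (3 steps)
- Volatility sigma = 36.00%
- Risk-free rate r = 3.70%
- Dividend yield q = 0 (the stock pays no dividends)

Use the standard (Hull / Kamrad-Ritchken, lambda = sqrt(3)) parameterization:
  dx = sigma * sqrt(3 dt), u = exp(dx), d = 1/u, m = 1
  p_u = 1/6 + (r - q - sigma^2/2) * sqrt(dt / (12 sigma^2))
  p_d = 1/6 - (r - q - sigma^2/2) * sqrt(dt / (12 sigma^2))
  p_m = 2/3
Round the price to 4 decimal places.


dt = T/N = 0.250000; dx = sigma*sqrt(3*dt) = 0.311769
u = exp(dx) = 1.365839; d = 1/u = 0.732151
p_u = 0.155521, p_m = 0.666667, p_d = 0.177813
Discount per step: exp(-r*dt) = 0.990793
Stock lattice S(k, j) with j the centered position index:
  k=0: S(0,+0) = 22.7000
  k=1: S(1,-1) = 16.6198; S(1,+0) = 22.7000; S(1,+1) = 31.0046
  k=2: S(2,-2) = 12.1682; S(2,-1) = 16.6198; S(2,+0) = 22.7000; S(2,+1) = 31.0046; S(2,+2) = 42.3472
  k=3: S(3,-3) = 8.9090; S(3,-2) = 12.1682; S(3,-1) = 16.6198; S(3,+0) = 22.7000; S(3,+1) = 31.0046; S(3,+2) = 42.3472; S(3,+3) = 57.8395
Terminal payoffs V(N, j) = max(S_T - K, 0):
  V(3,-3) = 0.000000; V(3,-2) = 0.000000; V(3,-1) = 0.000000; V(3,+0) = 0.000000; V(3,+1) = 7.844553; V(3,+2) = 19.187239; V(3,+3) = 34.679525
Backward induction: V(k, j) = exp(-r*dt) * [p_u * V(k+1, j+1) + p_m * V(k+1, j) + p_d * V(k+1, j-1)]
  V(2,-2) = exp(-r*dt) * [p_u*0.000000 + p_m*0.000000 + p_d*0.000000] = 0.000000
  V(2,-1) = exp(-r*dt) * [p_u*0.000000 + p_m*0.000000 + p_d*0.000000] = 0.000000
  V(2,+0) = exp(-r*dt) * [p_u*7.844553 + p_m*0.000000 + p_d*0.000000] = 1.208757
  V(2,+1) = exp(-r*dt) * [p_u*19.187239 + p_m*7.844553 + p_d*0.000000] = 8.138086
  V(2,+2) = exp(-r*dt) * [p_u*34.679525 + p_m*19.187239 + p_d*7.844553] = 19.399457
  V(1,-1) = exp(-r*dt) * [p_u*1.208757 + p_m*0.000000 + p_d*0.000000] = 0.186256
  V(1,+0) = exp(-r*dt) * [p_u*8.138086 + p_m*1.208757 + p_d*0.000000] = 2.052405
  V(1,+1) = exp(-r*dt) * [p_u*19.399457 + p_m*8.138086 + p_d*1.208757] = 8.577627
  V(0,+0) = exp(-r*dt) * [p_u*8.577627 + p_m*2.052405 + p_d*0.186256] = 2.710201

Answer: Price = V(0,0) = 2.7102


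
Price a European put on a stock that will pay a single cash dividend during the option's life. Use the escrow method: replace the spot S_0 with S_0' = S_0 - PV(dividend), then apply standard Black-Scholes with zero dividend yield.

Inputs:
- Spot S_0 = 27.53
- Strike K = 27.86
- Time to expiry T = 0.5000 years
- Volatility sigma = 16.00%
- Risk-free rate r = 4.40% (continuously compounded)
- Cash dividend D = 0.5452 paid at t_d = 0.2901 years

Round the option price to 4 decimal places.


Answer: Price = 1.3590

Derivation:
PV(D) = D * exp(-r * t_d) = 0.5452 * 0.98731672 = 0.53828508
S_0' = S_0 - PV(D) = 27.5300 - 0.53828508 = 26.99171492
d1 = (ln(S_0'/K) + (r + sigma^2/2)*T) / (sigma*sqrt(T)) = -0.02883232
d2 = d1 - sigma*sqrt(T) = -0.14196940
exp(-rT) = 0.97824024
N(-d1) = 0.51150084; N(-d2) = 0.55644791
P = K * exp(-rT) * N(-d2) - S_0' * N(-d1) = 27.8600 * 0.97824024 * 0.55644791 - 26.99171492 * 0.51150084 = 1.3590


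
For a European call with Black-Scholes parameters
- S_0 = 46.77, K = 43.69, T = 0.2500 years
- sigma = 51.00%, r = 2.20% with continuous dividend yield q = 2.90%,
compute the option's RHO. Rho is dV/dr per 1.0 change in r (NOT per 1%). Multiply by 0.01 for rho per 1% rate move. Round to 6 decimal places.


Answer: Rho = 6.005040

Derivation:
d1 = 0.3877852109; d2 = 0.1327852109
phi(d1) = 0.3700462733; exp(-qT) = 0.9927762179; exp(-rT) = 0.9945150973
N(d2) = 0.5528183746
Rho = K*T*exp(-rT)*N(d2) = 43.6900 * 0.2500 * 0.9945150973 * 0.5528183746 = 6.005040


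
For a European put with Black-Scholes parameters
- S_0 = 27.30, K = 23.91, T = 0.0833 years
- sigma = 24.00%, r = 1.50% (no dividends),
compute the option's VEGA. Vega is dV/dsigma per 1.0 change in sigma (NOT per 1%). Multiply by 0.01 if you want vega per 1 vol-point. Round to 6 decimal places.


d1 = 1.9668262039; d2 = 1.8975580294
phi(d1) = 0.0576629059; exp(-qT) = 1.0000000000; exp(-rT) = 0.9987512803
Vega = S * exp(-qT) * phi(d1) * sqrt(T) = 27.3000 * 1.0000000000 * 0.0576629059 * 0.2886173938 = 0.454341

Answer: Vega = 0.454341


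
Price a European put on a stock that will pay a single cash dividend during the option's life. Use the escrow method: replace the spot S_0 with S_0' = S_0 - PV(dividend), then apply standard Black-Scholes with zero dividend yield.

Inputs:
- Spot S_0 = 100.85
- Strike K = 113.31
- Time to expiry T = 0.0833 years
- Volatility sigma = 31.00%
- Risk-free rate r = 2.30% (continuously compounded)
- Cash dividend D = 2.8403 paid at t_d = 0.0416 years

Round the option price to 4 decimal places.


PV(D) = D * exp(-r * t_d) = 2.8403 * 0.99904366 = 2.83758370
S_0' = S_0 - PV(D) = 100.8500 - 2.83758370 = 98.01241630
d1 = (ln(S_0'/K) + (r + sigma^2/2)*T) / (sigma*sqrt(T)) = -1.55485222
d2 = d1 - sigma*sqrt(T) = -1.64432361
exp(-rT) = 0.99808593
N(-d1) = 0.94000937; N(-d2) = 0.94994531
P = K * exp(-rT) * N(-d2) - S_0' * N(-d1) = 113.3100 * 0.99808593 * 0.94994531 - 98.01241630 * 0.94000937 = 15.2997

Answer: Price = 15.2997


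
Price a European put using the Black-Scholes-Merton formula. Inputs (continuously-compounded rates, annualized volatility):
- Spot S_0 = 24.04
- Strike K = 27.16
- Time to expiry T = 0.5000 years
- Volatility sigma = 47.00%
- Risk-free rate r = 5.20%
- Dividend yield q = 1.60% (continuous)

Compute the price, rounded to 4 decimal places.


Answer: Price = 4.7869

Derivation:
d1 = (ln(S/K) + (r - q + 0.5*sigma^2) * T) / (sigma * sqrt(T)) = -0.14684108
d2 = d1 - sigma * sqrt(T) = -0.47918127
exp(-rT) = 0.97433509; exp(-qT) = 0.99203191
P = K * exp(-rT) * N(-d2) - S_0 * exp(-qT) * N(-d1)
N(-d1) = 0.55837127; N(-d2) = 0.68409516
P = 27.1600 * 0.97433509 * 0.68409516 - 24.0400 * 0.99203191 * 0.55837127 = 4.7869


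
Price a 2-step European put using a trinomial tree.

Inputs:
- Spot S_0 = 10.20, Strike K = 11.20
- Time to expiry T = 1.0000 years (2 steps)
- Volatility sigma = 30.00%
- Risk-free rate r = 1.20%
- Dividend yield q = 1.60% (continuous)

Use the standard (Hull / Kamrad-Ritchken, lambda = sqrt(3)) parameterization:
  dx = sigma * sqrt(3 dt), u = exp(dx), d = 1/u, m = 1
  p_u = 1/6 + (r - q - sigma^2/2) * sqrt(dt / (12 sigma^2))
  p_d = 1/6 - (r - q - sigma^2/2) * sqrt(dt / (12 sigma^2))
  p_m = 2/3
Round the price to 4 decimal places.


Answer: Price = V(0,0) = 1.8311

Derivation:
dt = T/N = 0.500000; dx = sigma*sqrt(3*dt) = 0.367423
u = exp(dx) = 1.444009; d = 1/u = 0.692516
p_u = 0.133326, p_m = 0.666667, p_d = 0.200007
Discount per step: exp(-r*dt) = 0.994018
Stock lattice S(k, j) with j the centered position index:
  k=0: S(0,+0) = 10.2000
  k=1: S(1,-1) = 7.0637; S(1,+0) = 10.2000; S(1,+1) = 14.7289
  k=2: S(2,-2) = 4.8917; S(2,-1) = 7.0637; S(2,+0) = 10.2000; S(2,+1) = 14.7289; S(2,+2) = 21.2687
Terminal payoffs V(N, j) = max(K - S_T, 0):
  V(2,-2) = 6.308296; V(2,-1) = 4.136333; V(2,+0) = 1.000000; V(2,+1) = 0.000000; V(2,+2) = 0.000000
Backward induction: V(k, j) = exp(-r*dt) * [p_u * V(k+1, j+1) + p_m * V(k+1, j) + p_d * V(k+1, j-1)]
  V(1,-1) = exp(-r*dt) * [p_u*1.000000 + p_m*4.136333 + p_d*6.308296] = 4.127744
  V(1,+0) = exp(-r*dt) * [p_u*0.000000 + p_m*1.000000 + p_d*4.136333] = 1.485025
  V(1,+1) = exp(-r*dt) * [p_u*0.000000 + p_m*0.000000 + p_d*1.000000] = 0.198810
  V(0,+0) = exp(-r*dt) * [p_u*0.198810 + p_m*1.485025 + p_d*4.127744] = 1.831081


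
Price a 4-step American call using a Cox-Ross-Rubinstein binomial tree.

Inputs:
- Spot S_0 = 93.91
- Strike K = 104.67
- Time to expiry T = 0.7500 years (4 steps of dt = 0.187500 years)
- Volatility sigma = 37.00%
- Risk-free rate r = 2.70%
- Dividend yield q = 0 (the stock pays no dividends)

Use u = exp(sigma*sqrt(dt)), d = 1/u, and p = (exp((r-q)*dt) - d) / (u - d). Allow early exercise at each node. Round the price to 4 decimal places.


dt = T/N = 0.187500
u = exp(sigma*sqrt(dt)) = 1.173763; d = 1/u = 0.851961
p = (exp((r-q)*dt) - d) / (u - d) = 0.475803
Discount per step: exp(-r*dt) = 0.994950
Stock lattice S(k, i) with i counting down-moves:
  k=0: S(0,0) = 93.9100
  k=1: S(1,0) = 110.2281; S(1,1) = 80.0076
  k=2: S(2,0) = 129.3816; S(2,1) = 93.9100; S(2,2) = 68.1634
  k=3: S(3,0) = 151.8633; S(3,1) = 110.2281; S(3,2) = 80.0076; S(3,3) = 58.0725
  k=4: S(4,0) = 178.2515; S(4,1) = 129.3816; S(4,2) = 93.9100; S(4,3) = 68.1634; S(4,4) = 49.4755
Terminal payoffs V(N, i) = max(S_T - K, 0):
  V(4,0) = 73.581536; V(4,1) = 24.711613; V(4,2) = 0.000000; V(4,3) = 0.000000; V(4,4) = 0.000000
Backward induction: V(k, i) = exp(-r*dt) * [p * V(k+1, i) + (1-p) * V(k+1, i+1)]; then take max(V_cont, immediate exercise) for American.
  V(3,0) = exp(-r*dt) * [p*73.581536 + (1-p)*24.711613] = 47.721883; exercise = 47.193331; V(3,0) = max -> 47.721883
  V(3,1) = exp(-r*dt) * [p*24.711613 + (1-p)*0.000000] = 11.698495; exercise = 5.558069; V(3,1) = max -> 11.698495
  V(3,2) = exp(-r*dt) * [p*0.000000 + (1-p)*0.000000] = 0.000000; exercise = 0.000000; V(3,2) = max -> 0.000000
  V(3,3) = exp(-r*dt) * [p*0.000000 + (1-p)*0.000000] = 0.000000; exercise = 0.000000; V(3,3) = max -> 0.000000
  V(2,0) = exp(-r*dt) * [p*47.721883 + (1-p)*11.698495] = 28.692920; exercise = 24.711613; V(2,0) = max -> 28.692920
  V(2,1) = exp(-r*dt) * [p*11.698495 + (1-p)*0.000000] = 5.538076; exercise = 0.000000; V(2,1) = max -> 5.538076
  V(2,2) = exp(-r*dt) * [p*0.000000 + (1-p)*0.000000] = 0.000000; exercise = 0.000000; V(2,2) = max -> 0.000000
  V(1,0) = exp(-r*dt) * [p*28.692920 + (1-p)*5.538076] = 16.471630; exercise = 5.558069; V(1,0) = max -> 16.471630
  V(1,1) = exp(-r*dt) * [p*5.538076 + (1-p)*0.000000] = 2.621729; exercise = 0.000000; V(1,1) = max -> 2.621729
  V(0,0) = exp(-r*dt) * [p*16.471630 + (1-p)*2.621729] = 9.165044; exercise = 0.000000; V(0,0) = max -> 9.165044

Answer: Price = V(0,0) = 9.1650


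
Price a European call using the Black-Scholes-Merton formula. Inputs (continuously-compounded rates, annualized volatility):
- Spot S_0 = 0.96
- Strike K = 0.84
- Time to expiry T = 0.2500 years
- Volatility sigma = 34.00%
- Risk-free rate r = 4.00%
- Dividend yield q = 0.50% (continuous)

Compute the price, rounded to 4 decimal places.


d1 = (ln(S/K) + (r - q + 0.5*sigma^2) * T) / (sigma * sqrt(T)) = 0.92194937
d2 = d1 - sigma * sqrt(T) = 0.75194937
exp(-rT) = 0.99004983; exp(-qT) = 0.99875078
C = S_0 * exp(-qT) * N(d1) - K * exp(-rT) * N(d2)
N(d1) = 0.82172251; N(d2) = 0.77395925
C = 0.9600 * 0.99875078 * 0.82172251 - 0.8400 * 0.99004983 * 0.77395925 = 0.1442

Answer: Price = 0.1442


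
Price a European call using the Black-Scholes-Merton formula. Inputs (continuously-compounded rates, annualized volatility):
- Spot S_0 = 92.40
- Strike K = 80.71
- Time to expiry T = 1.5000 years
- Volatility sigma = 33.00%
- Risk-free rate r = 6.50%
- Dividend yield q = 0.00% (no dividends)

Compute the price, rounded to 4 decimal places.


d1 = (ln(S/K) + (r - q + 0.5*sigma^2) * T) / (sigma * sqrt(T)) = 0.77799628
d2 = d1 - sigma * sqrt(T) = 0.37383047
exp(-rT) = 0.90710234; exp(-qT) = 1.00000000
C = S_0 * exp(-qT) * N(d1) - K * exp(-rT) * N(d2)
N(d1) = 0.78171440; N(d2) = 0.64573478
C = 92.4000 * 1.00000000 * 0.78171440 - 80.7100 * 0.90710234 * 0.64573478 = 24.9547

Answer: Price = 24.9547


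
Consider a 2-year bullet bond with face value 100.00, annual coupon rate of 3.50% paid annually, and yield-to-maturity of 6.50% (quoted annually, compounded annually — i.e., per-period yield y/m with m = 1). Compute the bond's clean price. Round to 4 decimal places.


Coupon per period c = face * coupon_rate / m = 3.500000
Periods per year m = 1; per-period yield y/m = 0.065000
Number of cashflows N = 2
Cashflows (t years, CF_t, discount factor 1/(1+y/m)^(m*t), PV):
  t = 1.0000: CF_t = 3.500000, DF = 0.938967, PV = 3.286385
  t = 2.0000: CF_t = 103.500000, DF = 0.881659, PV = 91.251736
Price P = sum_t PV_t = 94.538121

Answer: Price = 94.5381


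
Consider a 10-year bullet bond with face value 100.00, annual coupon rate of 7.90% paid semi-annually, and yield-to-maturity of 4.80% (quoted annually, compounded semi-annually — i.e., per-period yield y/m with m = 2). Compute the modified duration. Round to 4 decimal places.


Answer: Modified duration = 7.2558

Derivation:
Coupon per period c = face * coupon_rate / m = 3.950000
Periods per year m = 2; per-period yield y/m = 0.024000
Number of cashflows N = 20
Cashflows (t years, CF_t, discount factor 1/(1+y/m)^(m*t), PV):
  t = 0.5000: CF_t = 3.950000, DF = 0.976562, PV = 3.857422
  t = 1.0000: CF_t = 3.950000, DF = 0.953674, PV = 3.767014
  t = 1.5000: CF_t = 3.950000, DF = 0.931323, PV = 3.678724
  t = 2.0000: CF_t = 3.950000, DF = 0.909495, PV = 3.592504
  t = 2.5000: CF_t = 3.950000, DF = 0.888178, PV = 3.508305
  t = 3.0000: CF_t = 3.950000, DF = 0.867362, PV = 3.426079
  t = 3.5000: CF_t = 3.950000, DF = 0.847033, PV = 3.345780
  t = 4.0000: CF_t = 3.950000, DF = 0.827181, PV = 3.267363
  t = 4.5000: CF_t = 3.950000, DF = 0.807794, PV = 3.190785
  t = 5.0000: CF_t = 3.950000, DF = 0.788861, PV = 3.116001
  t = 5.5000: CF_t = 3.950000, DF = 0.770372, PV = 3.042969
  t = 6.0000: CF_t = 3.950000, DF = 0.752316, PV = 2.971650
  t = 6.5000: CF_t = 3.950000, DF = 0.734684, PV = 2.902002
  t = 7.0000: CF_t = 3.950000, DF = 0.717465, PV = 2.833986
  t = 7.5000: CF_t = 3.950000, DF = 0.700649, PV = 2.767564
  t = 8.0000: CF_t = 3.950000, DF = 0.684228, PV = 2.702700
  t = 8.5000: CF_t = 3.950000, DF = 0.668191, PV = 2.639355
  t = 9.0000: CF_t = 3.950000, DF = 0.652530, PV = 2.577495
  t = 9.5000: CF_t = 3.950000, DF = 0.637237, PV = 2.517085
  t = 10.0000: CF_t = 103.950000, DF = 0.622302, PV = 64.688244
Price P = sum_t PV_t = 124.393026
First compute Macaulay numerator sum_t t * PV_t:
  t * PV_t at t = 0.5000: 1.928711
  t * PV_t at t = 1.0000: 3.767014
  t * PV_t at t = 1.5000: 5.518086
  t * PV_t at t = 2.0000: 7.185008
  t * PV_t at t = 2.5000: 8.770762
  t * PV_t at t = 3.0000: 10.278237
  t * PV_t at t = 3.5000: 11.710230
  t * PV_t at t = 4.0000: 13.069454
  t * PV_t at t = 4.5000: 14.358531
  t * PV_t at t = 5.0000: 15.580003
  t * PV_t at t = 5.5000: 16.736331
  t * PV_t at t = 6.0000: 17.829898
  t * PV_t at t = 6.5000: 18.863011
  t * PV_t at t = 7.0000: 19.837902
  t * PV_t at t = 7.5000: 20.756734
  t * PV_t at t = 8.0000: 21.621597
  t * PV_t at t = 8.5000: 22.434519
  t * PV_t at t = 9.0000: 23.197457
  t * PV_t at t = 9.5000: 23.912310
  t * PV_t at t = 10.0000: 646.882438
Macaulay duration D = 924.238232 / 124.393026 = 7.429984
Modified duration = D / (1 + y/m) = 7.429984 / (1 + 0.024000) = 7.255844


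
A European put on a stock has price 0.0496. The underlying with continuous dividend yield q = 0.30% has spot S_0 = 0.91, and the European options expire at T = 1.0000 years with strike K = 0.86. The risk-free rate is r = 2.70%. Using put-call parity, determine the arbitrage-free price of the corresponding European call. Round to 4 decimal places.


Answer: Call price = 0.1198

Derivation:
Put-call parity: C - P = S_0 * exp(-qT) - K * exp(-rT).
S_0 * exp(-qT) = 0.9100 * 0.99700450 = 0.90727409
K * exp(-rT) = 0.8600 * 0.97336124 = 0.83709067
C = P + S*exp(-qT) - K*exp(-rT)
C = 0.0496 + 0.90727409 - 0.83709067 = 0.1198


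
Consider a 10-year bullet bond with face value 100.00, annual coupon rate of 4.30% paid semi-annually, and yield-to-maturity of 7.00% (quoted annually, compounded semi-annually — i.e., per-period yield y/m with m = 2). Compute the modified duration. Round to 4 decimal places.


Answer: Modified duration = 7.7192

Derivation:
Coupon per period c = face * coupon_rate / m = 2.150000
Periods per year m = 2; per-period yield y/m = 0.035000
Number of cashflows N = 20
Cashflows (t years, CF_t, discount factor 1/(1+y/m)^(m*t), PV):
  t = 0.5000: CF_t = 2.150000, DF = 0.966184, PV = 2.077295
  t = 1.0000: CF_t = 2.150000, DF = 0.933511, PV = 2.007048
  t = 1.5000: CF_t = 2.150000, DF = 0.901943, PV = 1.939177
  t = 2.0000: CF_t = 2.150000, DF = 0.871442, PV = 1.873601
  t = 2.5000: CF_t = 2.150000, DF = 0.841973, PV = 1.810242
  t = 3.0000: CF_t = 2.150000, DF = 0.813501, PV = 1.749026
  t = 3.5000: CF_t = 2.150000, DF = 0.785991, PV = 1.689881
  t = 4.0000: CF_t = 2.150000, DF = 0.759412, PV = 1.632735
  t = 4.5000: CF_t = 2.150000, DF = 0.733731, PV = 1.577522
  t = 5.0000: CF_t = 2.150000, DF = 0.708919, PV = 1.524175
  t = 5.5000: CF_t = 2.150000, DF = 0.684946, PV = 1.472633
  t = 6.0000: CF_t = 2.150000, DF = 0.661783, PV = 1.422834
  t = 6.5000: CF_t = 2.150000, DF = 0.639404, PV = 1.374719
  t = 7.0000: CF_t = 2.150000, DF = 0.617782, PV = 1.328231
  t = 7.5000: CF_t = 2.150000, DF = 0.596891, PV = 1.283315
  t = 8.0000: CF_t = 2.150000, DF = 0.576706, PV = 1.239918
  t = 8.5000: CF_t = 2.150000, DF = 0.557204, PV = 1.197988
  t = 9.0000: CF_t = 2.150000, DF = 0.538361, PV = 1.157476
  t = 9.5000: CF_t = 2.150000, DF = 0.520156, PV = 1.118335
  t = 10.0000: CF_t = 102.150000, DF = 0.502566, PV = 51.337105
Price P = sum_t PV_t = 80.813256
First compute Macaulay numerator sum_t t * PV_t:
  t * PV_t at t = 0.5000: 1.038647
  t * PV_t at t = 1.0000: 2.007048
  t * PV_t at t = 1.5000: 2.908765
  t * PV_t at t = 2.0000: 3.747202
  t * PV_t at t = 2.5000: 4.525606
  t * PV_t at t = 3.0000: 5.247079
  t * PV_t at t = 3.5000: 5.914582
  t * PV_t at t = 4.0000: 6.530939
  t * PV_t at t = 4.5000: 7.098847
  t * PV_t at t = 5.0000: 7.620877
  t * PV_t at t = 5.5000: 8.099483
  t * PV_t at t = 6.0000: 8.537005
  t * PV_t at t = 6.5000: 8.935673
  t * PV_t at t = 7.0000: 9.297616
  t * PV_t at t = 7.5000: 9.624861
  t * PV_t at t = 8.0000: 9.919342
  t * PV_t at t = 8.5000: 10.182899
  t * PV_t at t = 9.0000: 10.417288
  t * PV_t at t = 9.5000: 10.624180
  t * PV_t at t = 10.0000: 513.371051
Macaulay duration D = 645.648990 / 80.813256 = 7.989395
Modified duration = D / (1 + y/m) = 7.989395 / (1 + 0.035000) = 7.719222


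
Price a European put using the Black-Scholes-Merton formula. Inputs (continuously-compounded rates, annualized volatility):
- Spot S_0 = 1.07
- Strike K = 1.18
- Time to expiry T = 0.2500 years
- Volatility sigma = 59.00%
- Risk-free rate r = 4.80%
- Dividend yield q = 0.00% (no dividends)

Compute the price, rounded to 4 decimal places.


Answer: Price = 0.1845

Derivation:
d1 = (ln(S/K) + (r - q + 0.5*sigma^2) * T) / (sigma * sqrt(T)) = -0.14353658
d2 = d1 - sigma * sqrt(T) = -0.43853658
exp(-rT) = 0.98807171; exp(-qT) = 1.00000000
P = K * exp(-rT) * N(-d2) - S_0 * exp(-qT) * N(-d1)
N(-d1) = 0.55706679; N(-d2) = 0.66950132
P = 1.1800 * 0.98807171 * 0.66950132 - 1.0700 * 1.00000000 * 0.55706679 = 0.1845


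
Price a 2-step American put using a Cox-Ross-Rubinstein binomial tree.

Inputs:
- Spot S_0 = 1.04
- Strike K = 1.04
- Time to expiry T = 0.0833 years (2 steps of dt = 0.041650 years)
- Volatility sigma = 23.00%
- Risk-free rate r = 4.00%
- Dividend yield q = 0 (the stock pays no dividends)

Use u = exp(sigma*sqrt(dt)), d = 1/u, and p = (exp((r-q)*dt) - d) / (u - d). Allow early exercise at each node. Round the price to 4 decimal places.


dt = T/N = 0.041650
u = exp(sigma*sqrt(dt)) = 1.048058; d = 1/u = 0.954145
p = (exp((r-q)*dt) - d) / (u - d) = 0.506022
Discount per step: exp(-r*dt) = 0.998335
Stock lattice S(k, i) with i counting down-moves:
  k=0: S(0,0) = 1.0400
  k=1: S(1,0) = 1.0900; S(1,1) = 0.9923
  k=2: S(2,0) = 1.1424; S(2,1) = 1.0400; S(2,2) = 0.9468
Terminal payoffs V(N, i) = max(K - S_T, 0):
  V(2,0) = 0.000000; V(2,1) = 0.000000; V(2,2) = 0.093191
Backward induction: V(k, i) = exp(-r*dt) * [p * V(k+1, i) + (1-p) * V(k+1, i+1)]; then take max(V_cont, immediate exercise) for American.
  V(1,0) = exp(-r*dt) * [p*0.000000 + (1-p)*0.000000] = 0.000000; exercise = 0.000000; V(1,0) = max -> 0.000000
  V(1,1) = exp(-r*dt) * [p*0.000000 + (1-p)*0.093191] = 0.045958; exercise = 0.047689; V(1,1) = max -> 0.047689
  V(0,0) = exp(-r*dt) * [p*0.000000 + (1-p)*0.047689] = 0.023518; exercise = 0.000000; V(0,0) = max -> 0.023518

Answer: Price = V(0,0) = 0.0235


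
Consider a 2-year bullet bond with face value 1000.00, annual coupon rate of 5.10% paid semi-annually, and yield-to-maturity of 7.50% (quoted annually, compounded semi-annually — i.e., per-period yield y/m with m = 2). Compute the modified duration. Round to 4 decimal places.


Coupon per period c = face * coupon_rate / m = 25.500000
Periods per year m = 2; per-period yield y/m = 0.037500
Number of cashflows N = 4
Cashflows (t years, CF_t, discount factor 1/(1+y/m)^(m*t), PV):
  t = 0.5000: CF_t = 25.500000, DF = 0.963855, PV = 24.578313
  t = 1.0000: CF_t = 25.500000, DF = 0.929017, PV = 23.689940
  t = 1.5000: CF_t = 25.500000, DF = 0.895438, PV = 22.833678
  t = 2.0000: CF_t = 1025.500000, DF = 0.863073, PV = 885.081459
Price P = sum_t PV_t = 956.183390
First compute Macaulay numerator sum_t t * PV_t:
  t * PV_t at t = 0.5000: 12.289157
  t * PV_t at t = 1.0000: 23.689940
  t * PV_t at t = 1.5000: 34.250516
  t * PV_t at t = 2.0000: 1770.162918
Macaulay duration D = 1840.392532 / 956.183390 = 1.924728
Modified duration = D / (1 + y/m) = 1.924728 / (1 + 0.037500) = 1.855159

Answer: Modified duration = 1.8552


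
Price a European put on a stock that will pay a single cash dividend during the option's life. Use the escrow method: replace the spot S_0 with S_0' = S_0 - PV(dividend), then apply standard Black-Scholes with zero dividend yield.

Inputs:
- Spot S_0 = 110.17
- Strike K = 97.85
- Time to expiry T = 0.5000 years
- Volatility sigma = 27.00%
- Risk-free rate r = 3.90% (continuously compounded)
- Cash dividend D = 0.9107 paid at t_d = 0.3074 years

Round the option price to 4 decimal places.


Answer: Price = 2.8802

Derivation:
PV(D) = D * exp(-r * t_d) = 0.9107 * 0.98808298 = 0.89984717
S_0' = S_0 - PV(D) = 110.1700 - 0.89984717 = 109.27015283
d1 = (ln(S_0'/K) + (r + sigma^2/2)*T) / (sigma*sqrt(T)) = 0.77578826
d2 = d1 - sigma*sqrt(T) = 0.58486943
exp(-rT) = 0.98068890
N(-d1) = 0.21893701; N(-d2) = 0.27931776
P = K * exp(-rT) * N(-d2) - S_0' * N(-d1) = 97.8500 * 0.98068890 * 0.27931776 - 109.27015283 * 0.21893701 = 2.8802
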